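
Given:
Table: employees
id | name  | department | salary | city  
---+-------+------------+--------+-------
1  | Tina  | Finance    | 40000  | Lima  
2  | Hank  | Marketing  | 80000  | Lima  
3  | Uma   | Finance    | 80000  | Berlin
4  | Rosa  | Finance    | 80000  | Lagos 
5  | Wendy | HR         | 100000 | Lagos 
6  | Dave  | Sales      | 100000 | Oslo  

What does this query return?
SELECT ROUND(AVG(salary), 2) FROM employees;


SUM(salary) = 480000
COUNT = 6
ROUND(AVG, 2) = ROUND(480000 / 6, 2) = 80000.0

80000.0


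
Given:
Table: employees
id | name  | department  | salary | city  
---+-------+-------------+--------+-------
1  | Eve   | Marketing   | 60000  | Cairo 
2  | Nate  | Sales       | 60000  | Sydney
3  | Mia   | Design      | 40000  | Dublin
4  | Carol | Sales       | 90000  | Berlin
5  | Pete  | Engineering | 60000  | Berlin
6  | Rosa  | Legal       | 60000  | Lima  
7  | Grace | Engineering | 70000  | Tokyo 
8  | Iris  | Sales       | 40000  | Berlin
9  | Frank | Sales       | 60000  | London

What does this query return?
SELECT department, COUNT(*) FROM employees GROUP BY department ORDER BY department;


Assigning each row to its department group:
  Eve -> Marketing
  Nate -> Sales
  Mia -> Design
  Carol -> Sales
  Pete -> Engineering
  Rosa -> Legal
  Grace -> Engineering
  Iris -> Sales
  Frank -> Sales


5 groups:
Design, 1
Engineering, 2
Legal, 1
Marketing, 1
Sales, 4


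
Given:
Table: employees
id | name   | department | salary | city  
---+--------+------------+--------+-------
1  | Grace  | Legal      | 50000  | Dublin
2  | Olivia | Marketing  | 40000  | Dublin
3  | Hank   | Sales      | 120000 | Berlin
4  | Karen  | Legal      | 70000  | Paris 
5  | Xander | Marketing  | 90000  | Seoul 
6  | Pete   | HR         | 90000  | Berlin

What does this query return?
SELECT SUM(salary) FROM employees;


SUM(salary) = 50000 + 40000 + 120000 + 70000 + 90000 + 90000 = 460000

460000


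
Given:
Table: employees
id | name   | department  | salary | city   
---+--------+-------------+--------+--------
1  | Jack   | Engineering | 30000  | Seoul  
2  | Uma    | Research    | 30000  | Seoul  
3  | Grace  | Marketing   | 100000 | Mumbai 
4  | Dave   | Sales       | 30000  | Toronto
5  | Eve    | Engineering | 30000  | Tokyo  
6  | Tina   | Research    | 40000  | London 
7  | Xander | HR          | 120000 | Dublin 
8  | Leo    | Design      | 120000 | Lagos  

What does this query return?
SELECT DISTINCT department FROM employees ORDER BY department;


All 'department' values (row order): Engineering, Research, Marketing, Sales, Engineering, Research, HR, Design
Removing duplicates leaves 6 unique value(s).

6 values:
Design
Engineering
HR
Marketing
Research
Sales


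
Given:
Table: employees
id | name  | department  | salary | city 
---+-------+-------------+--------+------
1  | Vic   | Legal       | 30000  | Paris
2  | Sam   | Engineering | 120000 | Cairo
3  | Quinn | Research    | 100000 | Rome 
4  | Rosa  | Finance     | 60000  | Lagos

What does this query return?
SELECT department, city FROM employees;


Projecting columns: department, city

4 rows:
Legal, Paris
Engineering, Cairo
Research, Rome
Finance, Lagos


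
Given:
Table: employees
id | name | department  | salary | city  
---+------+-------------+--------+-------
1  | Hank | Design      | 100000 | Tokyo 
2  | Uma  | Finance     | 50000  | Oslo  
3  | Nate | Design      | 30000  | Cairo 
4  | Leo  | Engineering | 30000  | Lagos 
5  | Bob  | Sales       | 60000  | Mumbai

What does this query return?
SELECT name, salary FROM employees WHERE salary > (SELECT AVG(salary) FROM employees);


Subquery: AVG(salary) = 54000.0
Filtering: salary > 54000.0
  Hank (100000) -> MATCH
  Bob (60000) -> MATCH


2 rows:
Hank, 100000
Bob, 60000


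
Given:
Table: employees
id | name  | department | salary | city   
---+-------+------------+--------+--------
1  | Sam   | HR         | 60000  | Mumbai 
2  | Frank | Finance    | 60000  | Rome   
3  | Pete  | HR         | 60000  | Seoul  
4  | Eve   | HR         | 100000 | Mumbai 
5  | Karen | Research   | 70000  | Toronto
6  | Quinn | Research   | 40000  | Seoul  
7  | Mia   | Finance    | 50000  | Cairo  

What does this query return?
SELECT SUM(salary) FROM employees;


SUM(salary) = 60000 + 60000 + 60000 + 100000 + 70000 + 40000 + 50000 = 440000

440000


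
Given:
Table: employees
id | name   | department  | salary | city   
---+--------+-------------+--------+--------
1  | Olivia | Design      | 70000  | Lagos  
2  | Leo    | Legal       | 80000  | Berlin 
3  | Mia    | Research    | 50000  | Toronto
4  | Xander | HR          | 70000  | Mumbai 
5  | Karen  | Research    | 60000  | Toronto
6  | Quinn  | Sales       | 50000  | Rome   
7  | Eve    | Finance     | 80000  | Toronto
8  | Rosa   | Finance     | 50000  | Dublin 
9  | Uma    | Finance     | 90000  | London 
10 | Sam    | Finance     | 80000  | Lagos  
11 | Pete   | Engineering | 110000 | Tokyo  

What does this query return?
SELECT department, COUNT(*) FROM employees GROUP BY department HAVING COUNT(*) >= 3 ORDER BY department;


Groups with count >= 3:
  Finance: 4 -> PASS
  Design: 1 -> filtered out
  Engineering: 1 -> filtered out
  HR: 1 -> filtered out
  Legal: 1 -> filtered out
  Research: 2 -> filtered out
  Sales: 1 -> filtered out


1 groups:
Finance, 4


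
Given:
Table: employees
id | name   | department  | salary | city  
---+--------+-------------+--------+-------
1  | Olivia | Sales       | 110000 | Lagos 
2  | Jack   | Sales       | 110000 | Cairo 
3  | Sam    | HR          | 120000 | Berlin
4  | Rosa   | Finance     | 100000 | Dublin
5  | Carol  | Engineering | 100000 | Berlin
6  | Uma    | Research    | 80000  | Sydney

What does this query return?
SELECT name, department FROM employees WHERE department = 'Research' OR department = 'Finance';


Filtering: department = 'Research' OR 'Finance'
Matching: 2 rows

2 rows:
Rosa, Finance
Uma, Research


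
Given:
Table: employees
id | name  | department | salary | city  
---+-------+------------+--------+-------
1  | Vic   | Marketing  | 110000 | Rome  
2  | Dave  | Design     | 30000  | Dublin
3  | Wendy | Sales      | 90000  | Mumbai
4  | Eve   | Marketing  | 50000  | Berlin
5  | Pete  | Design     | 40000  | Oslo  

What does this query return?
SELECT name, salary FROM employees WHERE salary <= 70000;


Filtering: salary <= 70000
Matching: 3 rows

3 rows:
Dave, 30000
Eve, 50000
Pete, 40000


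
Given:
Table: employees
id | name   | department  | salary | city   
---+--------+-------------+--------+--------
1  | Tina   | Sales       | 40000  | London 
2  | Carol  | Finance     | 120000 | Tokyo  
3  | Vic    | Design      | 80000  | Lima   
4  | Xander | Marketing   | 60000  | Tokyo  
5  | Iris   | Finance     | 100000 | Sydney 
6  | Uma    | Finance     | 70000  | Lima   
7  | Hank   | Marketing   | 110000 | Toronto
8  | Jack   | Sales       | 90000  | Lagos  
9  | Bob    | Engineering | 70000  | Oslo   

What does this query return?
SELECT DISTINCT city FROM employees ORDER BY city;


All 'city' values (row order): London, Tokyo, Lima, Tokyo, Sydney, Lima, Toronto, Lagos, Oslo
Removing duplicates leaves 7 unique value(s).

7 values:
Lagos
Lima
London
Oslo
Sydney
Tokyo
Toronto


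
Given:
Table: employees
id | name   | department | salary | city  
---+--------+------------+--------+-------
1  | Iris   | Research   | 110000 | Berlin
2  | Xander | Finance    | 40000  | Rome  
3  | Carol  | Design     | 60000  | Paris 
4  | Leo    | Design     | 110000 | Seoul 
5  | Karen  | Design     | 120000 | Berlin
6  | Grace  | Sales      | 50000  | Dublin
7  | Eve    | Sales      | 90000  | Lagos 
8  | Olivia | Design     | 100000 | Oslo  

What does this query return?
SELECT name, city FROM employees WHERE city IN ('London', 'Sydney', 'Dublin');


Filtering: city IN ('London', 'Sydney', 'Dublin')
Matching: 1 rows

1 rows:
Grace, Dublin


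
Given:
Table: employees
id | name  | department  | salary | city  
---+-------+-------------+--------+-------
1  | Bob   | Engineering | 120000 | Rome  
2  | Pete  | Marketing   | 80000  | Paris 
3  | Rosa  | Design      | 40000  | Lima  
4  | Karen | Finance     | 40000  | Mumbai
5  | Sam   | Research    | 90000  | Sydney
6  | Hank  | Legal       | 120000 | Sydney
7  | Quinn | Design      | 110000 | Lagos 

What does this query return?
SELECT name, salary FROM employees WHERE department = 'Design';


Filtering: department = 'Design'
Matching rows: 2

2 rows:
Rosa, 40000
Quinn, 110000


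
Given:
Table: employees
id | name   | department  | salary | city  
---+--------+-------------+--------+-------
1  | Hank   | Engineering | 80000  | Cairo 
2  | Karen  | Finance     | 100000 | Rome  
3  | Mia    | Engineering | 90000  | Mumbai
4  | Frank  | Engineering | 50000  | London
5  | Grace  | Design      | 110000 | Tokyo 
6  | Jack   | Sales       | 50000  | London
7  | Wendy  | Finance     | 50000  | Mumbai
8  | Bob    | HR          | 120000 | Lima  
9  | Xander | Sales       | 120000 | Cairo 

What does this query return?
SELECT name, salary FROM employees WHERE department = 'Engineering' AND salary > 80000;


Filtering: department = 'Engineering' AND salary > 80000
Matching: 1 rows

1 rows:
Mia, 90000


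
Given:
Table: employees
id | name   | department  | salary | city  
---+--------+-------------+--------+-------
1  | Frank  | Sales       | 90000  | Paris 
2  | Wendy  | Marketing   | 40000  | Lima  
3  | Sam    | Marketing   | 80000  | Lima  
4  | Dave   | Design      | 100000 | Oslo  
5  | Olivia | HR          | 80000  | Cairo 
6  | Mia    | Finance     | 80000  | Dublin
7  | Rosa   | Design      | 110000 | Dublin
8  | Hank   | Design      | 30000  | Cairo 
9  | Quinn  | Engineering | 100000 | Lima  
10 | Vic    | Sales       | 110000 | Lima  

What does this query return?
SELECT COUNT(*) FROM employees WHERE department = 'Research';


Counting rows where department = 'Research'


0


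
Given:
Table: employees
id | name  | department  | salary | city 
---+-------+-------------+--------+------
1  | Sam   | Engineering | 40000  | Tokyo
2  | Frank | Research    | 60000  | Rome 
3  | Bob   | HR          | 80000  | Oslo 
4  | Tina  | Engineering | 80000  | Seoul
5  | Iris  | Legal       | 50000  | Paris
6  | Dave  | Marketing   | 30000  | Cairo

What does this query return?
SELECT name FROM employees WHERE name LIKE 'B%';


LIKE 'B%' matches names starting with 'B'
Matching: 1

1 rows:
Bob


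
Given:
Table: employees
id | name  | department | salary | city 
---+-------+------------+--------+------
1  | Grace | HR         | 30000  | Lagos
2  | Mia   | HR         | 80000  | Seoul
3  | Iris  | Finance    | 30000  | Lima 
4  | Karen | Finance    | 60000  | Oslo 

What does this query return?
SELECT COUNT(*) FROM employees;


COUNT(*) counts all rows

4


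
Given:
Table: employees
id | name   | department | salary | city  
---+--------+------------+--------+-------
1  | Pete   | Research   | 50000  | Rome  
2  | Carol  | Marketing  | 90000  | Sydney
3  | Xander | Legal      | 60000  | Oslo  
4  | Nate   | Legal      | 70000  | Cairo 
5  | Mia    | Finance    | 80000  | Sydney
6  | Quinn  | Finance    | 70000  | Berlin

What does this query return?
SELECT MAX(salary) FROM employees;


Salaries: 50000, 90000, 60000, 70000, 80000, 70000
MAX = 90000

90000


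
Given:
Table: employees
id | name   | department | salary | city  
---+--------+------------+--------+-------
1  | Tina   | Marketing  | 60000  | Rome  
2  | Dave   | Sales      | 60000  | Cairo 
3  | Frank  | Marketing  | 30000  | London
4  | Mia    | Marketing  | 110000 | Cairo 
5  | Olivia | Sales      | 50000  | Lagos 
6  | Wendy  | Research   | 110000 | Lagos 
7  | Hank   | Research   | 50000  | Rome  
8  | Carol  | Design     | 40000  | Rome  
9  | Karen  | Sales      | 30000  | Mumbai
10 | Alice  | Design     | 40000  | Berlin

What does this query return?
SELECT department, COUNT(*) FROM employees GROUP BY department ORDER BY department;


Assigning each row to its department group:
  Tina -> Marketing
  Dave -> Sales
  Frank -> Marketing
  Mia -> Marketing
  Olivia -> Sales
  Wendy -> Research
  Hank -> Research
  Carol -> Design
  Karen -> Sales
  Alice -> Design


4 groups:
Design, 2
Marketing, 3
Research, 2
Sales, 3


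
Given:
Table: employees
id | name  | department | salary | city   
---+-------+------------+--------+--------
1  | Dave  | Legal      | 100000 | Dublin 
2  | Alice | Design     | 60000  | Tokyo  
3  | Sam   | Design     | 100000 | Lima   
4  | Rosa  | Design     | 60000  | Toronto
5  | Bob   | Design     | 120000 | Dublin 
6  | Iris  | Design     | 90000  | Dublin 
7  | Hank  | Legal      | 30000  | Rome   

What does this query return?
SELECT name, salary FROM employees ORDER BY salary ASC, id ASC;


Sorting by salary ASC, then id ASC for ties

7 rows:
Hank, 30000
Alice, 60000
Rosa, 60000
Iris, 90000
Dave, 100000
Sam, 100000
Bob, 120000


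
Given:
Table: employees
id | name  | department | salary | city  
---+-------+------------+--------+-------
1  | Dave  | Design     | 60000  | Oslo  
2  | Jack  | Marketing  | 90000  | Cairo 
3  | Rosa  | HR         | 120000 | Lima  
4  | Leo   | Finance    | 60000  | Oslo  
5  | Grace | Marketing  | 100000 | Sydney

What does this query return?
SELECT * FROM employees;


SELECT * returns all 5 rows with all columns

5 rows:
1, Dave, Design, 60000, Oslo
2, Jack, Marketing, 90000, Cairo
3, Rosa, HR, 120000, Lima
4, Leo, Finance, 60000, Oslo
5, Grace, Marketing, 100000, Sydney


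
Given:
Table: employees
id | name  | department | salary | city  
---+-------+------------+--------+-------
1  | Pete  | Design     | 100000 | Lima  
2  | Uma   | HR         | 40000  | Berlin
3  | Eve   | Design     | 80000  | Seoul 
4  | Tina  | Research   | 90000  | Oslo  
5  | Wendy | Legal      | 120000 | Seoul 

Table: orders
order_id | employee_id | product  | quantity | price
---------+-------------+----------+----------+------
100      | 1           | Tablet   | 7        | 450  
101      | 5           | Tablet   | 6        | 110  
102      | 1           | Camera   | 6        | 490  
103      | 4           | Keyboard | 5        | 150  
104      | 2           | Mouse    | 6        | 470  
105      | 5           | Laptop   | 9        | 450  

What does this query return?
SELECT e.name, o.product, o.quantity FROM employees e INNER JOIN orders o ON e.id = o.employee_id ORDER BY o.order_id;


Joining employees.id = orders.employee_id:
  employee Pete (id=1) -> order Tablet
  employee Wendy (id=5) -> order Tablet
  employee Pete (id=1) -> order Camera
  employee Tina (id=4) -> order Keyboard
  employee Uma (id=2) -> order Mouse
  employee Wendy (id=5) -> order Laptop


6 rows:
Pete, Tablet, 7
Wendy, Tablet, 6
Pete, Camera, 6
Tina, Keyboard, 5
Uma, Mouse, 6
Wendy, Laptop, 9


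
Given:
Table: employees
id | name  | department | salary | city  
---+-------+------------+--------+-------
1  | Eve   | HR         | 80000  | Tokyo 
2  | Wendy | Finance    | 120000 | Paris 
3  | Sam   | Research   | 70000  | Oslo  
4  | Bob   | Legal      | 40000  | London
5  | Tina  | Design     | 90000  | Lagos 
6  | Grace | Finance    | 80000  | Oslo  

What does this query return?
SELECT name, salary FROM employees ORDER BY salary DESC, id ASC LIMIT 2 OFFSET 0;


Sort by salary DESC (id ASC tiebreak), then skip 0 and take 2
Rows 1 through 2

2 rows:
Wendy, 120000
Tina, 90000


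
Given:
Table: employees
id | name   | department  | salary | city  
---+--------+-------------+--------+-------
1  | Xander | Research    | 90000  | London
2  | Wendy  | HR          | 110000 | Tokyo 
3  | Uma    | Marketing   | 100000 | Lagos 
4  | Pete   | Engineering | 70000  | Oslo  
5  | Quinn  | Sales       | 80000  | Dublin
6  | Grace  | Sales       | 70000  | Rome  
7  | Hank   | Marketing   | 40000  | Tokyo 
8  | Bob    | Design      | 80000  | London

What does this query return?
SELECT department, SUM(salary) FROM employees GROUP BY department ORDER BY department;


Summing salary within each department:
  Design: 80000 = 80000
  Engineering: 70000 = 70000
  HR: 110000 = 110000
  Marketing: 100000 + 40000 = 140000
  Research: 90000 = 90000
  Sales: 80000 + 70000 = 150000


6 groups:
Design, 80000
Engineering, 70000
HR, 110000
Marketing, 140000
Research, 90000
Sales, 150000


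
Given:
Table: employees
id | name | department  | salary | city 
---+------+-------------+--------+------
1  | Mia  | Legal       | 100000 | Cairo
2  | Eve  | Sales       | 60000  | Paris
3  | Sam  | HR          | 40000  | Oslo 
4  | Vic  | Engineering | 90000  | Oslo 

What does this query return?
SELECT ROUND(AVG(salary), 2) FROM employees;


SUM(salary) = 290000
COUNT = 4
ROUND(AVG, 2) = ROUND(290000 / 4, 2) = 72500.0

72500.0


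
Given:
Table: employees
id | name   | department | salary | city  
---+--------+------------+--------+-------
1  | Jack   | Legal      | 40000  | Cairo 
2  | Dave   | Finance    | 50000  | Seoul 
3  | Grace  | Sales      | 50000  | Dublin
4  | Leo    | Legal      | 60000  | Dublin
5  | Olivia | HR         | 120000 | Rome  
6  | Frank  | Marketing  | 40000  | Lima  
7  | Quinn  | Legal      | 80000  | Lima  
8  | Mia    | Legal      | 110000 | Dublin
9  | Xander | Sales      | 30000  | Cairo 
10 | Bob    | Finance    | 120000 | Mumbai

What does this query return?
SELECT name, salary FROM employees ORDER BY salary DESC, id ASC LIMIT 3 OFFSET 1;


Sort by salary DESC (id ASC tiebreak), then skip 1 and take 3
Rows 2 through 4

3 rows:
Bob, 120000
Mia, 110000
Quinn, 80000


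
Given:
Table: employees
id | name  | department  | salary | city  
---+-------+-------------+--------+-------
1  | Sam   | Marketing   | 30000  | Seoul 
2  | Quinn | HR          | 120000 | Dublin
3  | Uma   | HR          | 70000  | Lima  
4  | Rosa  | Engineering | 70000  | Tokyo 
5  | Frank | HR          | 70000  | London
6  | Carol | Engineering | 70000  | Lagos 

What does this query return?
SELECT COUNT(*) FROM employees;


COUNT(*) counts all rows

6


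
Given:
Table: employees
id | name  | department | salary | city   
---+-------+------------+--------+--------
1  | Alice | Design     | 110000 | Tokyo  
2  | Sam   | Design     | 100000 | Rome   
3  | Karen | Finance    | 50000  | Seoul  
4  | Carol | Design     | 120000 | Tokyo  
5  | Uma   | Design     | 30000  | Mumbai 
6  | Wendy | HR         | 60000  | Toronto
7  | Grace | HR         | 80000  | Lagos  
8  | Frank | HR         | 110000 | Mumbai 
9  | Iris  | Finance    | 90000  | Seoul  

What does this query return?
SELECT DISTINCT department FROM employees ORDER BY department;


All 'department' values (row order): Design, Design, Finance, Design, Design, HR, HR, HR, Finance
Removing duplicates leaves 3 unique value(s).

3 values:
Design
Finance
HR


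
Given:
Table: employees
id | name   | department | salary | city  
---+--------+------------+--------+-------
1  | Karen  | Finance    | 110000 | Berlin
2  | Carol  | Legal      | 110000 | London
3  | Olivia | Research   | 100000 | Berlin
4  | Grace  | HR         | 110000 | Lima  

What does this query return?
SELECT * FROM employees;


SELECT * returns all 4 rows with all columns

4 rows:
1, Karen, Finance, 110000, Berlin
2, Carol, Legal, 110000, London
3, Olivia, Research, 100000, Berlin
4, Grace, HR, 110000, Lima


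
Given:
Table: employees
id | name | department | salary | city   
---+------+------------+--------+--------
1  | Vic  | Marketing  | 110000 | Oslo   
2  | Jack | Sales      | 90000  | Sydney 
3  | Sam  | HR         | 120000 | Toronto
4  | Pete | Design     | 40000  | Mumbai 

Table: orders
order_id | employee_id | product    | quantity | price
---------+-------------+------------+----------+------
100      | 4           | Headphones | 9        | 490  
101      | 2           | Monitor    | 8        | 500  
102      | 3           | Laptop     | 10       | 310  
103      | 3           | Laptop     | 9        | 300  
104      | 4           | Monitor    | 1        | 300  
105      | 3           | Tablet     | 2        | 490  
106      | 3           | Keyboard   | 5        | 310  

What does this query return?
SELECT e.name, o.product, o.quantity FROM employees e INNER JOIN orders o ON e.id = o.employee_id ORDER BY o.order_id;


Joining employees.id = orders.employee_id:
  employee Pete (id=4) -> order Headphones
  employee Jack (id=2) -> order Monitor
  employee Sam (id=3) -> order Laptop
  employee Sam (id=3) -> order Laptop
  employee Pete (id=4) -> order Monitor
  employee Sam (id=3) -> order Tablet
  employee Sam (id=3) -> order Keyboard


7 rows:
Pete, Headphones, 9
Jack, Monitor, 8
Sam, Laptop, 10
Sam, Laptop, 9
Pete, Monitor, 1
Sam, Tablet, 2
Sam, Keyboard, 5


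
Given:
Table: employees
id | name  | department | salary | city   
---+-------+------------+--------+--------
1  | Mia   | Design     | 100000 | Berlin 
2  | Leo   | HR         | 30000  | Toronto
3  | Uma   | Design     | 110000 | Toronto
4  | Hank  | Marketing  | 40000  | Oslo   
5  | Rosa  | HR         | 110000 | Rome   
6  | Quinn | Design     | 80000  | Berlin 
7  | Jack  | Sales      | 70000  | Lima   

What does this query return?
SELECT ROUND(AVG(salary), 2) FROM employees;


SUM(salary) = 540000
COUNT = 7
ROUND(AVG, 2) = ROUND(540000 / 7, 2) = 77142.86

77142.86


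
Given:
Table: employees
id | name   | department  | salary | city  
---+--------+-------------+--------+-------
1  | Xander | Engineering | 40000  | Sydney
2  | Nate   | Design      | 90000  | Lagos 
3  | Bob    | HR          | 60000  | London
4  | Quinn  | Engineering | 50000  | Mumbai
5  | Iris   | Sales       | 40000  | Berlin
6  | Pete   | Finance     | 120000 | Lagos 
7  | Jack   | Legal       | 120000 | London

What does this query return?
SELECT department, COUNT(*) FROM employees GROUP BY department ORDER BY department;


Assigning each row to its department group:
  Xander -> Engineering
  Nate -> Design
  Bob -> HR
  Quinn -> Engineering
  Iris -> Sales
  Pete -> Finance
  Jack -> Legal


6 groups:
Design, 1
Engineering, 2
Finance, 1
HR, 1
Legal, 1
Sales, 1


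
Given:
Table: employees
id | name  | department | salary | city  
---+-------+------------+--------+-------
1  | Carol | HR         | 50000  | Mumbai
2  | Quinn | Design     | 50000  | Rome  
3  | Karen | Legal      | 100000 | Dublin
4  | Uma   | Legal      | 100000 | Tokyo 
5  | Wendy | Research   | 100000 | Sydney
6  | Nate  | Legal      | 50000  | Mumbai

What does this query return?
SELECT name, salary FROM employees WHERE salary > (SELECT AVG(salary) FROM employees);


Subquery: AVG(salary) = 75000.0
Filtering: salary > 75000.0
  Karen (100000) -> MATCH
  Uma (100000) -> MATCH
  Wendy (100000) -> MATCH


3 rows:
Karen, 100000
Uma, 100000
Wendy, 100000


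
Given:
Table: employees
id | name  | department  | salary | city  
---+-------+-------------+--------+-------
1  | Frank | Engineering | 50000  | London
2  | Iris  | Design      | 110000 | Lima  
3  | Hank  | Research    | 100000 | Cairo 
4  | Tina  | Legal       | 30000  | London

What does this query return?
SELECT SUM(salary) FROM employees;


SUM(salary) = 50000 + 110000 + 100000 + 30000 = 290000

290000


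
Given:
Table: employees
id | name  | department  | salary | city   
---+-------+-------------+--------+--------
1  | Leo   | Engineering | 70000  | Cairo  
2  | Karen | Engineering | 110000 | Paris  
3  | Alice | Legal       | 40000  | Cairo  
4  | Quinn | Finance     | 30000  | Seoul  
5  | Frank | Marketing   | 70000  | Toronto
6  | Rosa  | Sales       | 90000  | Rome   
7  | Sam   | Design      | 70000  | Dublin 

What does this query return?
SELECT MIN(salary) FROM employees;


Salaries: 70000, 110000, 40000, 30000, 70000, 90000, 70000
MIN = 30000

30000


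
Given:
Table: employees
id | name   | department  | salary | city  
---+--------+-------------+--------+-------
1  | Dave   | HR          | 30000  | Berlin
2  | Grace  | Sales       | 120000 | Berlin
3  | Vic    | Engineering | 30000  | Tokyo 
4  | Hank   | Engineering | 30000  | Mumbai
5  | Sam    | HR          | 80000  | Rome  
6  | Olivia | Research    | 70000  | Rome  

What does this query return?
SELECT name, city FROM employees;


Projecting columns: name, city

6 rows:
Dave, Berlin
Grace, Berlin
Vic, Tokyo
Hank, Mumbai
Sam, Rome
Olivia, Rome


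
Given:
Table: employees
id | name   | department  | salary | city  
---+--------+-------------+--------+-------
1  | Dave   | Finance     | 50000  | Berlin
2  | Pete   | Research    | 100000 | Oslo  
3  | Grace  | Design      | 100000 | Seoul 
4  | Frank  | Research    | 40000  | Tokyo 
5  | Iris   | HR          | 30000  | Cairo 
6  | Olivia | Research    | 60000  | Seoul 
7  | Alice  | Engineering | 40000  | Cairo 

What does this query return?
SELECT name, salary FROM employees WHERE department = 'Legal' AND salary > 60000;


Filtering: department = 'Legal' AND salary > 60000
Matching: 0 rows

Empty result set (0 rows)


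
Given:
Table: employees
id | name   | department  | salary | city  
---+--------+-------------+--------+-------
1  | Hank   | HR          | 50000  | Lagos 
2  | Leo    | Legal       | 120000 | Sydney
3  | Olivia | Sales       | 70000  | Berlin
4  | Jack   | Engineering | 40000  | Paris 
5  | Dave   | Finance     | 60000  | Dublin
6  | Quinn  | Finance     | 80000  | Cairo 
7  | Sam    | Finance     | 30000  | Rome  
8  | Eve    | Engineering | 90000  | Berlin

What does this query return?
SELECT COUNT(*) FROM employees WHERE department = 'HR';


Counting rows where department = 'HR'
  Hank -> MATCH


1


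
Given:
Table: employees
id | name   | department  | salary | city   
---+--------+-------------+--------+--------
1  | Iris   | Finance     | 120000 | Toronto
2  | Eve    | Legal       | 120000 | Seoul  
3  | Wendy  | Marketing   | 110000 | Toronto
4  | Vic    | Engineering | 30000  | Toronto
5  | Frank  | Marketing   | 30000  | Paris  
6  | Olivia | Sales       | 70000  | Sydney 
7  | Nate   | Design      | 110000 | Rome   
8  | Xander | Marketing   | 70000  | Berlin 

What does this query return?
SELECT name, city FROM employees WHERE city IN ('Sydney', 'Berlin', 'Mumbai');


Filtering: city IN ('Sydney', 'Berlin', 'Mumbai')
Matching: 2 rows

2 rows:
Olivia, Sydney
Xander, Berlin


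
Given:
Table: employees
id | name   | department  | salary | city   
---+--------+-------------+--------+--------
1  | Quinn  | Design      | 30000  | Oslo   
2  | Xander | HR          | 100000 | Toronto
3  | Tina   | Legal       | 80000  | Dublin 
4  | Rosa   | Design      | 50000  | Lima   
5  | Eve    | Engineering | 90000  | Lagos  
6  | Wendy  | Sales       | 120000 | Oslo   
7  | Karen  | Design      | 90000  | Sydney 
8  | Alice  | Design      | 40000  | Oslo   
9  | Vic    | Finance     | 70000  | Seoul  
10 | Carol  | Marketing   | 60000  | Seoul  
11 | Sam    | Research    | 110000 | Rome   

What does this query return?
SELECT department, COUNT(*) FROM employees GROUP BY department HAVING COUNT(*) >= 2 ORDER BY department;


Groups with count >= 2:
  Design: 4 -> PASS
  Engineering: 1 -> filtered out
  Finance: 1 -> filtered out
  HR: 1 -> filtered out
  Legal: 1 -> filtered out
  Marketing: 1 -> filtered out
  Research: 1 -> filtered out
  Sales: 1 -> filtered out


1 groups:
Design, 4


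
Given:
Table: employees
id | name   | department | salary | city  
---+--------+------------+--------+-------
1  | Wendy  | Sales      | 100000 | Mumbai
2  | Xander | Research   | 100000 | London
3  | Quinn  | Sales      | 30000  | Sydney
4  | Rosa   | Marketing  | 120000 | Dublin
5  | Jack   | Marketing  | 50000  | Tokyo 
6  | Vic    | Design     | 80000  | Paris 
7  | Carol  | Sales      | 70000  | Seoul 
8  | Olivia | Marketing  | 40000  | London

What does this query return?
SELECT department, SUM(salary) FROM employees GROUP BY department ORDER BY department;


Summing salary within each department:
  Design: 80000 = 80000
  Marketing: 120000 + 50000 + 40000 = 210000
  Research: 100000 = 100000
  Sales: 100000 + 30000 + 70000 = 200000


4 groups:
Design, 80000
Marketing, 210000
Research, 100000
Sales, 200000


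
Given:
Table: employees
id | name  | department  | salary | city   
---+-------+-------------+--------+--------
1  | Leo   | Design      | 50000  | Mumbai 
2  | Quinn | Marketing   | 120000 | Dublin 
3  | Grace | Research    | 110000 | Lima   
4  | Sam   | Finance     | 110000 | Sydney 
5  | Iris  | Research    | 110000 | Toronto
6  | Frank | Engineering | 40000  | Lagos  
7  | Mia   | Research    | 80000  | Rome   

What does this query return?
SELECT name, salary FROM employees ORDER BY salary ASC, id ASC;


Sorting by salary ASC, then id ASC for ties

7 rows:
Frank, 40000
Leo, 50000
Mia, 80000
Grace, 110000
Sam, 110000
Iris, 110000
Quinn, 120000


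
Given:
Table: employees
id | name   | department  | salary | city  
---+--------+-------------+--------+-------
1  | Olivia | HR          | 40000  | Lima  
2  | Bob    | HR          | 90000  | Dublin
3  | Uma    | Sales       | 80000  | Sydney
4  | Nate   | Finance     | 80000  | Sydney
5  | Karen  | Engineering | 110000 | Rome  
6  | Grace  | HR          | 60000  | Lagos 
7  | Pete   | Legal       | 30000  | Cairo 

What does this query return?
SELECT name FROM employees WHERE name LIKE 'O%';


LIKE 'O%' matches names starting with 'O'
Matching: 1

1 rows:
Olivia


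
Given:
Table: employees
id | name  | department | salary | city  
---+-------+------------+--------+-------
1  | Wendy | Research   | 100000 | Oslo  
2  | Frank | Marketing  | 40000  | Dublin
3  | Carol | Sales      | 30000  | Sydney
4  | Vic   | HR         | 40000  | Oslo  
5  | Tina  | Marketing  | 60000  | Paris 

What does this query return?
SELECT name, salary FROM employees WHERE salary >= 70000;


Filtering: salary >= 70000
Matching: 1 rows

1 rows:
Wendy, 100000


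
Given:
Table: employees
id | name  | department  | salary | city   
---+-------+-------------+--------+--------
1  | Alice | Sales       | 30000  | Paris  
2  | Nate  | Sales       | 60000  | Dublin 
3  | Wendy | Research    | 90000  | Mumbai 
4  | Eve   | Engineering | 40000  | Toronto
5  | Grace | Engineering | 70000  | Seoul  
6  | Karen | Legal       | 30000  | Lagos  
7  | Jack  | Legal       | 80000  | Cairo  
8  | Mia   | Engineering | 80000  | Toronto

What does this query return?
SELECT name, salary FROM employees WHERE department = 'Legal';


Filtering: department = 'Legal'
Matching rows: 2

2 rows:
Karen, 30000
Jack, 80000


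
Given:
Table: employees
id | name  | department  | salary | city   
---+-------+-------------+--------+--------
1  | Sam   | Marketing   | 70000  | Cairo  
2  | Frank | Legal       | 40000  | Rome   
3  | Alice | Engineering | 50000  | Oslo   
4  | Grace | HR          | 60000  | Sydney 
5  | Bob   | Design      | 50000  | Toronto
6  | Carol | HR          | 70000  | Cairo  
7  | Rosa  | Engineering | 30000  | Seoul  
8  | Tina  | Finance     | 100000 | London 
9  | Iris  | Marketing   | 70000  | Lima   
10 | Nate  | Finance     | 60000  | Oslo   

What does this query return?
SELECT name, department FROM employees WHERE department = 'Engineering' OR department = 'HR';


Filtering: department = 'Engineering' OR 'HR'
Matching: 4 rows

4 rows:
Alice, Engineering
Grace, HR
Carol, HR
Rosa, Engineering


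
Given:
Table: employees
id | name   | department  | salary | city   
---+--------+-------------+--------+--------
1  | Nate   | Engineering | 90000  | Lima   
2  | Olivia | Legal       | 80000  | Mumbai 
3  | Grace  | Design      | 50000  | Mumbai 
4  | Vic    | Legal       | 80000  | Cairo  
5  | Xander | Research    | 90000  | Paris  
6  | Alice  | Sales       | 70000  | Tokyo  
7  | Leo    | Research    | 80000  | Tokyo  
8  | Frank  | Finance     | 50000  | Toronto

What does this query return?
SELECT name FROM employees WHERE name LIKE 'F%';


LIKE 'F%' matches names starting with 'F'
Matching: 1

1 rows:
Frank


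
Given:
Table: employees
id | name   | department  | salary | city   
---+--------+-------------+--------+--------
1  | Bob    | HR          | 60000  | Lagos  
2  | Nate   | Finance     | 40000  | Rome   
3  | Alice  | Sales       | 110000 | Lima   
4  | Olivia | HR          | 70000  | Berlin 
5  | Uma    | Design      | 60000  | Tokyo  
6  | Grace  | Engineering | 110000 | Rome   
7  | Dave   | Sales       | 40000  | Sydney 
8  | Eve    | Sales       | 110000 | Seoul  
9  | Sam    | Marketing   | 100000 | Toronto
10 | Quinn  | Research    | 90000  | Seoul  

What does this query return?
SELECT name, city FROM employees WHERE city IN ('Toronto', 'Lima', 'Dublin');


Filtering: city IN ('Toronto', 'Lima', 'Dublin')
Matching: 2 rows

2 rows:
Alice, Lima
Sam, Toronto


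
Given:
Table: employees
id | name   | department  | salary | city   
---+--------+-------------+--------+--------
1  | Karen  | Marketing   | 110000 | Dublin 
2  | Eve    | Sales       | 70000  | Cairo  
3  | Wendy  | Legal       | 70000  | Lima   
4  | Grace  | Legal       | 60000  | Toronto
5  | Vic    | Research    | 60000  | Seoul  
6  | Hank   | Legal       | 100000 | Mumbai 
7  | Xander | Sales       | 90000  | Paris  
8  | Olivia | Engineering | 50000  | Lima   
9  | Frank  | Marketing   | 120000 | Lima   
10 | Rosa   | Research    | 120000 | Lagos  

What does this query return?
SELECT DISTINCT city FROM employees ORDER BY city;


All 'city' values (row order): Dublin, Cairo, Lima, Toronto, Seoul, Mumbai, Paris, Lima, Lima, Lagos
Removing duplicates leaves 8 unique value(s).

8 values:
Cairo
Dublin
Lagos
Lima
Mumbai
Paris
Seoul
Toronto


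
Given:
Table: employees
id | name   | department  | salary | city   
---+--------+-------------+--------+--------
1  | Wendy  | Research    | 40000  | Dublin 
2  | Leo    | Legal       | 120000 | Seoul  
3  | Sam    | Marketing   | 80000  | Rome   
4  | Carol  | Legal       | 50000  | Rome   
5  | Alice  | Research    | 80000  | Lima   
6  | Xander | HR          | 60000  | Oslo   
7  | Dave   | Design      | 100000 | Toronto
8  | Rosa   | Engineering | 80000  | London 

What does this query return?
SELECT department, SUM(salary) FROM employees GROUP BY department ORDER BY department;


Summing salary within each department:
  Design: 100000 = 100000
  Engineering: 80000 = 80000
  HR: 60000 = 60000
  Legal: 120000 + 50000 = 170000
  Marketing: 80000 = 80000
  Research: 40000 + 80000 = 120000


6 groups:
Design, 100000
Engineering, 80000
HR, 60000
Legal, 170000
Marketing, 80000
Research, 120000


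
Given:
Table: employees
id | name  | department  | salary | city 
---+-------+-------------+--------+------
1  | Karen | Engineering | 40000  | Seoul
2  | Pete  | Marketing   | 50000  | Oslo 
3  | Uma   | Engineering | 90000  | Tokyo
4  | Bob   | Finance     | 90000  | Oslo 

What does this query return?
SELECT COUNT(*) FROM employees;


COUNT(*) counts all rows

4


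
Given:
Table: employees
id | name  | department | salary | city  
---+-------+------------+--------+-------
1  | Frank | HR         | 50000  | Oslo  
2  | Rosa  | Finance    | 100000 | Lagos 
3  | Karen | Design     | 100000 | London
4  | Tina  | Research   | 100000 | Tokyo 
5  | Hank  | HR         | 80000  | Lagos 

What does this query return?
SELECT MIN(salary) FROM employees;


Salaries: 50000, 100000, 100000, 100000, 80000
MIN = 50000

50000


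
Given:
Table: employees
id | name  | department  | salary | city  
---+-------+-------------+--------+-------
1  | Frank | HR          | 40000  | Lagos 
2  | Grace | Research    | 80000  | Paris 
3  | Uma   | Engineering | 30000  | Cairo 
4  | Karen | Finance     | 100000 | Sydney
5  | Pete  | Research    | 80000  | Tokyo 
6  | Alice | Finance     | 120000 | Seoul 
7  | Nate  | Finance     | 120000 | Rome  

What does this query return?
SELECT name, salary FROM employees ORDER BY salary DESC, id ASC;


Sorting by salary DESC, then id ASC for ties

7 rows:
Alice, 120000
Nate, 120000
Karen, 100000
Grace, 80000
Pete, 80000
Frank, 40000
Uma, 30000


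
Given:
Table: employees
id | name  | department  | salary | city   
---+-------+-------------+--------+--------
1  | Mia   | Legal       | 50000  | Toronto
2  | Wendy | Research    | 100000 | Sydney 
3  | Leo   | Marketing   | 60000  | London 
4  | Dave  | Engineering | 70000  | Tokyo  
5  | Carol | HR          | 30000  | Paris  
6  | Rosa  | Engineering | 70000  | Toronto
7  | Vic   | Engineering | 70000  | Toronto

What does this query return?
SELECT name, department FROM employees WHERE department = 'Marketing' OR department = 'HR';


Filtering: department = 'Marketing' OR 'HR'
Matching: 2 rows

2 rows:
Leo, Marketing
Carol, HR


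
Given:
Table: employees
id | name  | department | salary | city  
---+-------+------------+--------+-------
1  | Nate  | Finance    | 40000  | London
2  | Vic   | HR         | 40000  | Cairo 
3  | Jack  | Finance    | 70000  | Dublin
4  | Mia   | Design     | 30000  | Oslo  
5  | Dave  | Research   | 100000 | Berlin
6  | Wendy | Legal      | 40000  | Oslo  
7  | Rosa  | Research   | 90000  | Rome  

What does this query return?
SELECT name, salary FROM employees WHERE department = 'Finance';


Filtering: department = 'Finance'
Matching rows: 2

2 rows:
Nate, 40000
Jack, 70000


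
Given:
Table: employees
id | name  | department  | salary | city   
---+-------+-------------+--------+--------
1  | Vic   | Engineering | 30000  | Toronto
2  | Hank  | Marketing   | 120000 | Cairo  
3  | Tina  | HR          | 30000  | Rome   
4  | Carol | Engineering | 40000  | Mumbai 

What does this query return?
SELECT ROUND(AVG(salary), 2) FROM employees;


SUM(salary) = 220000
COUNT = 4
ROUND(AVG, 2) = ROUND(220000 / 4, 2) = 55000.0

55000.0


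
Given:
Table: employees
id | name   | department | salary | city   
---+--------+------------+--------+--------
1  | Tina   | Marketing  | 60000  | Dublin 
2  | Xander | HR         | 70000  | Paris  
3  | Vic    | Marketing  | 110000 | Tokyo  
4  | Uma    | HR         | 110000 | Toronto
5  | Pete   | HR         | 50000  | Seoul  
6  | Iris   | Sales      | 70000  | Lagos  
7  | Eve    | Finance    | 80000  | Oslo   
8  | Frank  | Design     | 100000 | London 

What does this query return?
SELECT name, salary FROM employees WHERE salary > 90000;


Filtering: salary > 90000
Matching: 3 rows

3 rows:
Vic, 110000
Uma, 110000
Frank, 100000


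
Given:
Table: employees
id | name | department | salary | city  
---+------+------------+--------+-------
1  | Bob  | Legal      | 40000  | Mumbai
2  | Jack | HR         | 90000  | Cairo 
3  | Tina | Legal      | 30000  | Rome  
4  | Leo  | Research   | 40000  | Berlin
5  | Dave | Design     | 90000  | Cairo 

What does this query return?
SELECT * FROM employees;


SELECT * returns all 5 rows with all columns

5 rows:
1, Bob, Legal, 40000, Mumbai
2, Jack, HR, 90000, Cairo
3, Tina, Legal, 30000, Rome
4, Leo, Research, 40000, Berlin
5, Dave, Design, 90000, Cairo


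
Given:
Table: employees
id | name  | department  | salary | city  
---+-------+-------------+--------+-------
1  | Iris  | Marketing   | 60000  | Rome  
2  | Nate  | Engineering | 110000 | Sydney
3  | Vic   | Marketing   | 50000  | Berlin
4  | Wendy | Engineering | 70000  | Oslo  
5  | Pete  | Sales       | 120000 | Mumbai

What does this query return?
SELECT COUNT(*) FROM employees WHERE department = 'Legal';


Counting rows where department = 'Legal'


0


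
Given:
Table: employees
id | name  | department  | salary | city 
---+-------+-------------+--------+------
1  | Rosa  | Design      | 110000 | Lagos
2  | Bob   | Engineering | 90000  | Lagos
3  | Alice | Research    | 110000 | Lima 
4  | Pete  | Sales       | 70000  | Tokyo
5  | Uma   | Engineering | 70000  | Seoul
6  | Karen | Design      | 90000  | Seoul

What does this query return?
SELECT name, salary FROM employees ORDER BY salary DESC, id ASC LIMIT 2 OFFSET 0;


Sort by salary DESC (id ASC tiebreak), then skip 0 and take 2
Rows 1 through 2

2 rows:
Rosa, 110000
Alice, 110000


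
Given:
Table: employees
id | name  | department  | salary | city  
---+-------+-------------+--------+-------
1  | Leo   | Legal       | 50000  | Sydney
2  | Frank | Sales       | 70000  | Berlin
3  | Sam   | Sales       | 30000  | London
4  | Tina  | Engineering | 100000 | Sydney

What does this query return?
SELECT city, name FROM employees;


Projecting columns: city, name

4 rows:
Sydney, Leo
Berlin, Frank
London, Sam
Sydney, Tina
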